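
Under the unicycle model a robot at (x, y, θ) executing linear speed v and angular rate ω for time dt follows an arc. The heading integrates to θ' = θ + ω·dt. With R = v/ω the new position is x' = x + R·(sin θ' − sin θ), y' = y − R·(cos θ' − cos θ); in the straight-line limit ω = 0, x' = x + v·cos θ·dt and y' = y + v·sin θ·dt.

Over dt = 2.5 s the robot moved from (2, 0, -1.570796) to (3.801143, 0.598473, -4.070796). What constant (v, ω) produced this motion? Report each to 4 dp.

Δθ = -4.070796 − -1.570796 = -2.500000
ω = Δθ/dt = -2.500000/2.5 = -1.0000
R = Δx/(sin θ' − sin θ) = 1.0000
v = R·ω = 1.0000·-1.0000 = -1.0000

v = -1.0000, ω = -1.0000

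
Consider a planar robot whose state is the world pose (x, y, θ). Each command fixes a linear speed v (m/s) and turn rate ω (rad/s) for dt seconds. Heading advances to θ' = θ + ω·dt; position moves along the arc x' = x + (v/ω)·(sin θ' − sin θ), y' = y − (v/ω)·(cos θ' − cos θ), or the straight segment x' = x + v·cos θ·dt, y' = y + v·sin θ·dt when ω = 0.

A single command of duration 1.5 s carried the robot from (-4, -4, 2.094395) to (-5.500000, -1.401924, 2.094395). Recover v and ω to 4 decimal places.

Δθ = 2.094395 − 2.094395 = 0.000000
ω = Δθ/dt = 0.000000/1.5 = 0.0000
ω = 0 → v = (Δx·cos θ + Δy·sin θ)/dt = 2.0000

v = 2.0000, ω = 0.0000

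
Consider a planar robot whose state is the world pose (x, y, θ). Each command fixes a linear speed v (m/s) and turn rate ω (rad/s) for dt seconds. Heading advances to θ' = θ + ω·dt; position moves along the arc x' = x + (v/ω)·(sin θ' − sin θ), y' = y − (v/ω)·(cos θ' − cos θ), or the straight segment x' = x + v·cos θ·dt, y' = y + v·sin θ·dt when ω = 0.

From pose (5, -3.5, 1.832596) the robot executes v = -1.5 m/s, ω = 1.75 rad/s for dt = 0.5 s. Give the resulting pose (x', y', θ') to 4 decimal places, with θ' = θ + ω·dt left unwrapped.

(5.4675, -4.0558, 2.7076)

θ' = 1.8326 + 1.75·0.5 = 2.7076
R = v/ω = -1.5/1.75 = -0.8571
x' = 5 + -0.8571·(sin 2.7076 − sin 1.8326) = 5.4675
y' = -3.5 − -0.8571·(cos 2.7076 − cos 1.8326) = -4.0558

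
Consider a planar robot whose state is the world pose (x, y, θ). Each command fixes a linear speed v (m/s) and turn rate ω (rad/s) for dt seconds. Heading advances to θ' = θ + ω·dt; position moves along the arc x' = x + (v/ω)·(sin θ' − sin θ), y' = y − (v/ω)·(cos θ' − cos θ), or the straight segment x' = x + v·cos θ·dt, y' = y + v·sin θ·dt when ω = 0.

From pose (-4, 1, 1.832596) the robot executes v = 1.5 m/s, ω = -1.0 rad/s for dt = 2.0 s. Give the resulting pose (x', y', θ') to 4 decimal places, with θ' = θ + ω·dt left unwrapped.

(-2.3012, 2.8673, -0.1674)

θ' = 1.8326 + -1.0·2.0 = -0.1674
R = v/ω = 1.5/-1.0 = -1.5000
x' = -4 + -1.5000·(sin -0.1674 − sin 1.8326) = -2.3012
y' = 1 − -1.5000·(cos -0.1674 − cos 1.8326) = 2.8673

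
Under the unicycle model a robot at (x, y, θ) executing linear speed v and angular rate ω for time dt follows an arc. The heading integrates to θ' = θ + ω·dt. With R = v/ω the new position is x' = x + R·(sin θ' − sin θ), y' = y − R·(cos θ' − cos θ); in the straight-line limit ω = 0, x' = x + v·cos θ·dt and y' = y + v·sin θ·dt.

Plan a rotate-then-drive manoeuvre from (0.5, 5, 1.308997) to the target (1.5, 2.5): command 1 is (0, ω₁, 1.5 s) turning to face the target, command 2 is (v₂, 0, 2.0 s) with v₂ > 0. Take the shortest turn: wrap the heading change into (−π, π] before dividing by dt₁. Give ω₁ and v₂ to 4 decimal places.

heading to target = atan2(2.5−5, 1.5−0.5) = -1.1903
Δθ = wrap(-1.1903 − 1.3090) = -2.4993; ω₁ = Δθ/dt₁ = -1.6662
distance = √((1.5−0.5)² + (2.5−5)²) = 2.6926; v₂ = distance/dt₂ = 1.3463

ω₁ = -1.6662, v₂ = 1.3463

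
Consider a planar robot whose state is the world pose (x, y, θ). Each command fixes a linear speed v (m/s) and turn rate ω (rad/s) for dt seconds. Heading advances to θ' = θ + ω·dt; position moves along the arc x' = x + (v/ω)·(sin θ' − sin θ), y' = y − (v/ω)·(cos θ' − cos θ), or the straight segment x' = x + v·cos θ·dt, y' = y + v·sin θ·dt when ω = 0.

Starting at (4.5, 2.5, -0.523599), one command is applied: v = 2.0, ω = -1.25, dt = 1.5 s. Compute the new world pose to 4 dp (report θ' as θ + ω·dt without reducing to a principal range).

(4.7824, -0.0640, -2.3986)

θ' = -0.5236 + -1.25·1.5 = -2.3986
R = v/ω = 2.0/-1.25 = -1.6000
x' = 4.5 + -1.6000·(sin -2.3986 − sin -0.5236) = 4.7824
y' = 2.5 − -1.6000·(cos -2.3986 − cos -0.5236) = -0.0640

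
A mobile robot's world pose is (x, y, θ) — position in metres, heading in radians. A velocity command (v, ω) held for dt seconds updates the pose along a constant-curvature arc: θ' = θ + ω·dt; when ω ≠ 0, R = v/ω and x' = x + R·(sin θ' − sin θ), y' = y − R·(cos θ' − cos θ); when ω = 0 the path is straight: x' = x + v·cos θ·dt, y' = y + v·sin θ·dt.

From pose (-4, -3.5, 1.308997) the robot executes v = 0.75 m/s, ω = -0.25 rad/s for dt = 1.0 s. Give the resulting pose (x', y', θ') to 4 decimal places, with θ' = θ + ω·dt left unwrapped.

θ' = 1.3090 + -0.25·1.0 = 1.0590
R = v/ω = 0.75/-0.25 = -3.0000
x' = -4 + -3.0000·(sin 1.0590 − sin 1.3090) = -3.7178
y' = -3.5 − -3.0000·(cos 1.0590 − cos 1.3090) = -2.8072

(-3.7178, -2.8072, 1.0590)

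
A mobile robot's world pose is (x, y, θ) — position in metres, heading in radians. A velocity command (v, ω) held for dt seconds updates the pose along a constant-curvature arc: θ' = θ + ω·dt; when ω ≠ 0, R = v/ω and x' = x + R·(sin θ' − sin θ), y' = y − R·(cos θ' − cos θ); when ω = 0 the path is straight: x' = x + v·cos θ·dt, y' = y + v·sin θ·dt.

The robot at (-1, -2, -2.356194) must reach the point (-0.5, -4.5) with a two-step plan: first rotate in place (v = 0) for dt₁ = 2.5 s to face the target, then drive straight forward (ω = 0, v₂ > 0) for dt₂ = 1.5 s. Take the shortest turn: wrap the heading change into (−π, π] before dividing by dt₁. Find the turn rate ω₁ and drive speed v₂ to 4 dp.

heading to target = atan2(-4.5−-2, -0.5−-1) = -1.3734
Δθ = wrap(-1.3734 − -2.3562) = 0.9828; ω₁ = Δθ/dt₁ = 0.3931
distance = √((-0.5−-1)² + (-4.5−-2)²) = 2.5495; v₂ = distance/dt₂ = 1.6997

ω₁ = 0.3931, v₂ = 1.6997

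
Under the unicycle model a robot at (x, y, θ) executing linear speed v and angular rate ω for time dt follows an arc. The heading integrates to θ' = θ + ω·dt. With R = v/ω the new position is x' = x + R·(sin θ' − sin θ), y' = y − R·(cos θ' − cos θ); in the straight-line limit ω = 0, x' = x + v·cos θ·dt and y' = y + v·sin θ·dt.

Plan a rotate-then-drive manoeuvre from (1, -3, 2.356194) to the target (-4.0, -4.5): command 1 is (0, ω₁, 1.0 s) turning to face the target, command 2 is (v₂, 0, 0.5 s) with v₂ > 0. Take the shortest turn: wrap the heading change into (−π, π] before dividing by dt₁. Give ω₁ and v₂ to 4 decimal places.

ω₁ = 1.0769, v₂ = 10.4403

heading to target = atan2(-4.5−-3, -4−1) = -2.8501
Δθ = wrap(-2.8501 − 2.3562) = 1.0769; ω₁ = Δθ/dt₁ = 1.0769
distance = √((-4−1)² + (-4.5−-3)²) = 5.2202; v₂ = distance/dt₂ = 10.4403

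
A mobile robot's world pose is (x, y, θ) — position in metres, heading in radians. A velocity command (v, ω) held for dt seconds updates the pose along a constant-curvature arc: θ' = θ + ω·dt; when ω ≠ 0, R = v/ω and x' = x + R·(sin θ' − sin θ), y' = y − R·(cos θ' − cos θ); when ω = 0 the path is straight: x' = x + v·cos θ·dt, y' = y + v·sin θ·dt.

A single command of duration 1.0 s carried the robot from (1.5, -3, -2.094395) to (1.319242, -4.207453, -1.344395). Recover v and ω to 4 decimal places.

Δθ = -1.344395 − -2.094395 = 0.750000
ω = Δθ/dt = 0.750000/1.0 = 0.7500
R = −Δy/(cos θ' − cos θ) = 1.6667
v = R·ω = 1.6667·0.7500 = 1.2500

v = 1.2500, ω = 0.7500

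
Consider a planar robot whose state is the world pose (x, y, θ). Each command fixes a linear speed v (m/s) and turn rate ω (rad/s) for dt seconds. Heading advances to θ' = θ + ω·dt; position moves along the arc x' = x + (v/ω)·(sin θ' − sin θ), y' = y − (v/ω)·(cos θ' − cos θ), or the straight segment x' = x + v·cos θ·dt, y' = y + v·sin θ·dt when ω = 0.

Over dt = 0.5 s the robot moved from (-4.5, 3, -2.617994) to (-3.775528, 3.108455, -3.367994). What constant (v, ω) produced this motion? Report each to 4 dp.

Δθ = -3.367994 − -2.617994 = -0.750000
ω = Δθ/dt = -0.750000/0.5 = -1.5000
R = Δx/(sin θ' − sin θ) = 1.0000
v = R·ω = 1.0000·-1.5000 = -1.5000

v = -1.5000, ω = -1.5000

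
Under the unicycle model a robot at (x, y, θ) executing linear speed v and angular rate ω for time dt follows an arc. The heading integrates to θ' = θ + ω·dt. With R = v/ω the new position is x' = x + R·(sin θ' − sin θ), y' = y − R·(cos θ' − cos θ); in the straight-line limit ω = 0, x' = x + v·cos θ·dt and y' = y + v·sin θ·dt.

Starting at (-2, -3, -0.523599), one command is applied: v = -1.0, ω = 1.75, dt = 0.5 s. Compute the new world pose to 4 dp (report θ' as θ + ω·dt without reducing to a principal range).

(-2.4824, -2.9584, 0.3514)

θ' = -0.5236 + 1.75·0.5 = 0.3514
R = v/ω = -1.0/1.75 = -0.5714
x' = -2 + -0.5714·(sin 0.3514 − sin -0.5236) = -2.4824
y' = -3 − -0.5714·(cos 0.3514 − cos -0.5236) = -2.9584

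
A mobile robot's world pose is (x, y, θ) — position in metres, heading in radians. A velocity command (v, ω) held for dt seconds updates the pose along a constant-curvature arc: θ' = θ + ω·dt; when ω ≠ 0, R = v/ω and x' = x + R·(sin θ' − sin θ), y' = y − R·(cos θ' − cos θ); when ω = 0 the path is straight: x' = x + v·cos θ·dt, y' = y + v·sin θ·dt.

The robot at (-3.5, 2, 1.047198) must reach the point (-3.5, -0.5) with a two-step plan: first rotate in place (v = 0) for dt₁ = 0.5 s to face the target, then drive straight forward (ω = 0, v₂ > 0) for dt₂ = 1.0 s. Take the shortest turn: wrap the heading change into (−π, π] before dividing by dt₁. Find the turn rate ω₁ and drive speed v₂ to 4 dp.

ω₁ = -5.2360, v₂ = 2.5000

heading to target = atan2(-0.5−2, -3.5−-3.5) = -1.5708
Δθ = wrap(-1.5708 − 1.0472) = -2.6180; ω₁ = Δθ/dt₁ = -5.2360
distance = √((-3.5−-3.5)² + (-0.5−2)²) = 2.5000; v₂ = distance/dt₂ = 2.5000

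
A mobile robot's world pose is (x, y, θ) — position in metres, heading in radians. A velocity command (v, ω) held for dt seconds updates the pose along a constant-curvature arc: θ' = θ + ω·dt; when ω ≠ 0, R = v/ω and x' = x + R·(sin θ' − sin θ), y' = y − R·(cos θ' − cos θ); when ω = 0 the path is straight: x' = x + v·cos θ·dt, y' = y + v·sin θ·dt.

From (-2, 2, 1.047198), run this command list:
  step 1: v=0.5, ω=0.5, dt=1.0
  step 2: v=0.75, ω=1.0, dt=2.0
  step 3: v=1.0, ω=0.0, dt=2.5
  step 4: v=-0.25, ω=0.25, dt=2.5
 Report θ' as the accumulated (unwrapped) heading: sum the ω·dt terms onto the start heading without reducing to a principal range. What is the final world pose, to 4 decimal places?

step 1: θ'=1.5472 (R=1.0000) → pose (-1.8663, 2.4764, 1.5472)
step 2: θ'=3.5472 (R=0.7500) → pose (-2.9120, 3.1832, 3.5472)
step 3: θ'=3.5472 (straight) → pose (-5.2092, 2.1968, 3.5472)
step 4: θ'=4.1722 (R=-1.0000) → pose (-4.7462, 2.6014, 4.1722)

(-4.7462, 2.6014, 4.1722)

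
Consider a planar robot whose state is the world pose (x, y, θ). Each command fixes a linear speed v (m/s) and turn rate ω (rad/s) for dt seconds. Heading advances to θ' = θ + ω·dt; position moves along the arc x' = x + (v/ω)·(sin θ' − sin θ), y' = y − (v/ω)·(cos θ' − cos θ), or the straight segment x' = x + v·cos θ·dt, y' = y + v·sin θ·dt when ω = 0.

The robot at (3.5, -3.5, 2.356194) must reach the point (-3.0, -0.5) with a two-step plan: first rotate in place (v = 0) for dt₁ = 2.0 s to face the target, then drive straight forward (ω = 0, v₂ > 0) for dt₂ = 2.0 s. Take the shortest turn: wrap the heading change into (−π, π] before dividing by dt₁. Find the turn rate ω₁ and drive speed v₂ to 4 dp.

heading to target = atan2(-0.5−-3.5, -3−3.5) = 2.7092
Δθ = wrap(2.7092 − 2.3562) = 0.3530; ω₁ = Δθ/dt₁ = 0.1765
distance = √((-3−3.5)² + (-0.5−-3.5)²) = 7.1589; v₂ = distance/dt₂ = 3.5795

ω₁ = 0.1765, v₂ = 3.5795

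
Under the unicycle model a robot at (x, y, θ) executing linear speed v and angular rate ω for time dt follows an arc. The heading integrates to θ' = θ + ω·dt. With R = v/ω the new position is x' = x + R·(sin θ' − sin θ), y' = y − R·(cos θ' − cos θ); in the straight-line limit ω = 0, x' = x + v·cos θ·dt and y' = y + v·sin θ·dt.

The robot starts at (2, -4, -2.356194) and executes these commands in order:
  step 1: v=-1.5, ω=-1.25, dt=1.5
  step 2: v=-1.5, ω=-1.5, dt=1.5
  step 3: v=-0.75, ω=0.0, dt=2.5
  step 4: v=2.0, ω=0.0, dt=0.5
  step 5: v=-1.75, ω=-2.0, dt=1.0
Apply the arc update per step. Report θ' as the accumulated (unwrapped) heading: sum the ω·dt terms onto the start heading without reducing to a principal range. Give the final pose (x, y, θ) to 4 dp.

(1.4349, -4.1929, -8.4812)

step 1: θ'=-4.2312 (R=1.2000) → pose (3.9123, -4.2931, -4.2312)
step 2: θ'=-6.4812 (R=1.0000) → pose (2.8291, -5.7364, -6.4812)
step 3: θ'=-6.4812 (straight) → pose (0.9907, -5.3676, -6.4812)
step 4: θ'=-6.4812 (straight) → pose (1.9712, -5.5643, -6.4812)
step 5: θ'=-8.4812 (R=0.8750) → pose (1.4349, -4.1929, -8.4812)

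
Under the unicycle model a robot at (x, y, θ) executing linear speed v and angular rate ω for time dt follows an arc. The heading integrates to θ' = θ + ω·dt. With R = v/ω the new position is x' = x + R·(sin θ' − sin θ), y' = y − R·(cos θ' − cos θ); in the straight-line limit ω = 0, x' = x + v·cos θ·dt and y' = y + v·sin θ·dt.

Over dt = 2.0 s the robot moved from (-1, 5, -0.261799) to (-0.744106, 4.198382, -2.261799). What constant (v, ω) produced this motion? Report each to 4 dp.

v = 0.5000, ω = -1.0000

Δθ = -2.261799 − -0.261799 = -2.000000
ω = Δθ/dt = -2.000000/2.0 = -1.0000
R = −Δy/(cos θ' − cos θ) = -0.5000
v = R·ω = -0.5000·-1.0000 = 0.5000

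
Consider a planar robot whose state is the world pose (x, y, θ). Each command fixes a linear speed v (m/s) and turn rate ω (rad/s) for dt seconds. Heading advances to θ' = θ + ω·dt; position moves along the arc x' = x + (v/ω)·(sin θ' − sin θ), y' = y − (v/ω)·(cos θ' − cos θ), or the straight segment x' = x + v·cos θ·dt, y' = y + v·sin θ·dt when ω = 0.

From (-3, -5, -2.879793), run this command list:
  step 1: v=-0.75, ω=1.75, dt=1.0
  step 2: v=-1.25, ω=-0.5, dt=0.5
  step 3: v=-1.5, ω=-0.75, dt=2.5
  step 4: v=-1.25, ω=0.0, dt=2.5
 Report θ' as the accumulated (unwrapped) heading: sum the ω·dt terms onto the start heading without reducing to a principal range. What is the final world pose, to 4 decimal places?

step 1: θ'=-1.1298 (R=-0.4286) → pose (-2.7234, -4.4031, -1.1298)
step 2: θ'=-1.3798 (R=2.5000) → pose (-2.9171, -3.8106, -1.3798)
step 3: θ'=-3.2548 (R=2.0000) → pose (-0.7275, -1.4437, -3.2548)
step 4: θ'=-3.2548 (straight) → pose (2.3775, -1.7967, -3.2548)

(2.3775, -1.7967, -3.2548)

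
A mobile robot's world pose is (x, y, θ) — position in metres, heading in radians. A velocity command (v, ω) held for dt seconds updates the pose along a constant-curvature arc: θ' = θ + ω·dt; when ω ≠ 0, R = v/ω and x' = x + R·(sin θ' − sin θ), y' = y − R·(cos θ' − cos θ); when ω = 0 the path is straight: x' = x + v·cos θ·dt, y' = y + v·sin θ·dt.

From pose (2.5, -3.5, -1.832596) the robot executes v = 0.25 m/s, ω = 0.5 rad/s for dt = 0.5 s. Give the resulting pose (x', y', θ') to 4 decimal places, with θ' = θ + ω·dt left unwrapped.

(2.4830, -3.6235, -1.5826)

θ' = -1.8326 + 0.5·0.5 = -1.5826
R = v/ω = 0.25/0.5 = 0.5000
x' = 2.5 + 0.5000·(sin -1.5826 − sin -1.8326) = 2.4830
y' = -3.5 − 0.5000·(cos -1.5826 − cos -1.8326) = -3.6235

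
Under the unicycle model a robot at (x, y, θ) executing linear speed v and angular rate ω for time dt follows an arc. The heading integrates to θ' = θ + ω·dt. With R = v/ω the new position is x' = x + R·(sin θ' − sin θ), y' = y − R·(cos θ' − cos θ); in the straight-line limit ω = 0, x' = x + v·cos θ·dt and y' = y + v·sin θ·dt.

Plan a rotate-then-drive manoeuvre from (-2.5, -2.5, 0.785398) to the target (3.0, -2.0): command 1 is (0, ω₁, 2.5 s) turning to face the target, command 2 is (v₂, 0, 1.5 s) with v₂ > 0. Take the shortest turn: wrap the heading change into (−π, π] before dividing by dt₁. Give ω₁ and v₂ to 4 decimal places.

ω₁ = -0.2779, v₂ = 3.6818

heading to target = atan2(-2−-2.5, 3−-2.5) = 0.0907
Δθ = wrap(0.0907 − 0.7854) = -0.6947; ω₁ = Δθ/dt₁ = -0.2779
distance = √((3−-2.5)² + (-2−-2.5)²) = 5.5227; v₂ = distance/dt₂ = 3.6818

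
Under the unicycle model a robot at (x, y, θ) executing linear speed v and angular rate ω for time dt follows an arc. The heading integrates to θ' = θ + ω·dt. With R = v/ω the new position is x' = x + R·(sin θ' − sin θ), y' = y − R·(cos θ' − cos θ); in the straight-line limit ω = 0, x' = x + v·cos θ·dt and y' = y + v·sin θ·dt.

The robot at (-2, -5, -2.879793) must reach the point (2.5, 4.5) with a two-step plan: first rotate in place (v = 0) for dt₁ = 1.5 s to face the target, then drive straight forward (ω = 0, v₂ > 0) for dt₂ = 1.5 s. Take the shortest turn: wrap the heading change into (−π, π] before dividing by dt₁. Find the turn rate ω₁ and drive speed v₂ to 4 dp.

heading to target = atan2(4.5−-5, 2.5−-2) = 1.1284
Δθ = wrap(1.1284 − -2.8798) = -2.2750; ω₁ = Δθ/dt₁ = -1.5166
distance = √((2.5−-2)² + (4.5−-5)²) = 10.5119; v₂ = distance/dt₂ = 7.0079

ω₁ = -1.5166, v₂ = 7.0079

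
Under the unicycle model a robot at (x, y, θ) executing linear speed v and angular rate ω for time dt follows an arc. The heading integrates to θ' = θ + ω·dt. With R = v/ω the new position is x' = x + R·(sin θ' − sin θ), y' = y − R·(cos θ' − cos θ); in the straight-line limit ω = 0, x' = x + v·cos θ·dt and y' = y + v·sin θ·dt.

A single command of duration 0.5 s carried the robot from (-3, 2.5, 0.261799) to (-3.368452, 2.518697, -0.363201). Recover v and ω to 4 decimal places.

Δθ = -0.363201 − 0.261799 = -0.625000
ω = Δθ/dt = -0.625000/0.5 = -1.2500
R = Δx/(sin θ' − sin θ) = 0.6000
v = R·ω = 0.6000·-1.2500 = -0.7500

v = -0.7500, ω = -1.2500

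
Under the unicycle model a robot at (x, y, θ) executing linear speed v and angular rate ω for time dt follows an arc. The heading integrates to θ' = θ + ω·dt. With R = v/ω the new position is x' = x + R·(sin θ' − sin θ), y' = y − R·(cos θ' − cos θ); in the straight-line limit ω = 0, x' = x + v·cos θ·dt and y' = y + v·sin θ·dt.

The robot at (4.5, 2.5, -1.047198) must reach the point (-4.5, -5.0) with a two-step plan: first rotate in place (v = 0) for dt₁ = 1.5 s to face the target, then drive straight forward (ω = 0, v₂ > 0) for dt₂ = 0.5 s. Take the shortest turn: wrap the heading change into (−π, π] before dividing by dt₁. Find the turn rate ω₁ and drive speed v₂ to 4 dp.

heading to target = atan2(-5−2.5, -4.5−4.5) = -2.4469
Δθ = wrap(-2.4469 − -1.0472) = -1.3997; ω₁ = Δθ/dt₁ = -0.9331
distance = √((-4.5−4.5)² + (-5−2.5)²) = 11.7154; v₂ = distance/dt₂ = 23.4307

ω₁ = -0.9331, v₂ = 23.4307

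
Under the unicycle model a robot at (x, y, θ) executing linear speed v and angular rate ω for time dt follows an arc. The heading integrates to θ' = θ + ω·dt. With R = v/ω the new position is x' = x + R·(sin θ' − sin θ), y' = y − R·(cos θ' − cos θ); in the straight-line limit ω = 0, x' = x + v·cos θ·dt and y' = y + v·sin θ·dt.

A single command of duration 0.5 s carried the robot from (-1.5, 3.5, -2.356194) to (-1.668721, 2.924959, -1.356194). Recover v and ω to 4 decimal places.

v = 1.2500, ω = 2.0000

Δθ = -1.356194 − -2.356194 = 1.000000
ω = Δθ/dt = 1.000000/0.5 = 2.0000
R = −Δy/(cos θ' − cos θ) = 0.6250
v = R·ω = 0.6250·2.0000 = 1.2500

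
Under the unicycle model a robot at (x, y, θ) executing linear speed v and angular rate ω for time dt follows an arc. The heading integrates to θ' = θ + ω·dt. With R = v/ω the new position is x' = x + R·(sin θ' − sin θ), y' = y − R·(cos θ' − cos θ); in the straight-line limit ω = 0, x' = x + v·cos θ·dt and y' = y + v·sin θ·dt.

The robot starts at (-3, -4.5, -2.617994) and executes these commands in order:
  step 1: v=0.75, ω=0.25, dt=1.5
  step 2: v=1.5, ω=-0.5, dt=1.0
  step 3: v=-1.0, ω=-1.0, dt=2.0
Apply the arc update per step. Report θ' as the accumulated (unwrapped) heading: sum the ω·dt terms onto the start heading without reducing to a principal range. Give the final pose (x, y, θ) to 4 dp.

step 1: θ'=-2.2430 (R=3.0000) → pose (-3.8474, -5.2300, -2.2430)
step 2: θ'=-2.7430 (R=-3.0000) → pose (-5.0303, -6.1267, -2.7430)
step 3: θ'=-4.7430 (R=1.0000) → pose (-3.6427, -7.0789, -4.7430)

(-3.6427, -7.0789, -4.7430)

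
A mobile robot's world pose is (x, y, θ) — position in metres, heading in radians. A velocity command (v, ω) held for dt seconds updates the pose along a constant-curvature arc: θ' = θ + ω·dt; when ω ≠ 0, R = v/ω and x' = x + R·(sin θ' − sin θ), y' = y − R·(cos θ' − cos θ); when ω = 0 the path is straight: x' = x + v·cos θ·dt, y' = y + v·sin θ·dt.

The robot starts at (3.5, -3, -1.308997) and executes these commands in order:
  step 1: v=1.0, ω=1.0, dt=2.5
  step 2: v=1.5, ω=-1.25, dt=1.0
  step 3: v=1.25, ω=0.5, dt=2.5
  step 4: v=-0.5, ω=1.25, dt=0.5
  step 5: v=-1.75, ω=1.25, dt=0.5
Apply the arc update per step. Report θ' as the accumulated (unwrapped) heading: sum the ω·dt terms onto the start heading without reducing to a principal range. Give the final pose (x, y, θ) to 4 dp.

(9.4882, -1.7658, 2.4410)

step 1: θ'=1.1910 (R=1.0000) → pose (5.3947, -3.1119, 1.1910)
step 2: θ'=-0.0590 (R=-1.2000) → pose (6.5799, -2.3589, -0.0590)
step 3: θ'=1.1910 (R=2.5000) → pose (9.0492, -0.7900, 1.1910)
step 4: θ'=1.8160 (R=-0.4000) → pose (9.0326, -1.0354, 1.8160)
step 5: θ'=2.4410 (R=-1.4000) → pose (9.4882, -1.7658, 2.4410)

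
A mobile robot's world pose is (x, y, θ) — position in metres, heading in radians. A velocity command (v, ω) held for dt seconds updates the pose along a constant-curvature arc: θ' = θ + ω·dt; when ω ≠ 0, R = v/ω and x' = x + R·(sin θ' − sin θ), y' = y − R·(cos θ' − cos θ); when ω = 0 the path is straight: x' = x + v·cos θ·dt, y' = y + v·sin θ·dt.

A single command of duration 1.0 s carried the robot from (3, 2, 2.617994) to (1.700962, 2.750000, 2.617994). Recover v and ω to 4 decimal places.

v = 1.5000, ω = 0.0000

Δθ = 2.617994 − 2.617994 = 0.000000
ω = Δθ/dt = 0.000000/1.0 = 0.0000
ω = 0 → v = (Δx·cos θ + Δy·sin θ)/dt = 1.5000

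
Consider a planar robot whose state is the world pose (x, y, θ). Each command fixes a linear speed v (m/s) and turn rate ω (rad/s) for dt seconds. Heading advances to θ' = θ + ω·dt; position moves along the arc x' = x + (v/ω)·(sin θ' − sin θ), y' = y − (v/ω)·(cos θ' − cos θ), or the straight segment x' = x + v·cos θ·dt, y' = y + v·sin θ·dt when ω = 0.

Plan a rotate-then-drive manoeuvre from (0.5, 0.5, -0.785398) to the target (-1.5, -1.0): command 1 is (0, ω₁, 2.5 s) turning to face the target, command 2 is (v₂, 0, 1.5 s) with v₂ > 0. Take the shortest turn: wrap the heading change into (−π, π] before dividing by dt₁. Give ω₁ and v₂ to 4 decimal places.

heading to target = atan2(-1−0.5, -1.5−0.5) = -2.4981
Δθ = wrap(-2.4981 − -0.7854) = -1.7127; ω₁ = Δθ/dt₁ = -0.6851
distance = √((-1.5−0.5)² + (-1−0.5)²) = 2.5000; v₂ = distance/dt₂ = 1.6667

ω₁ = -0.6851, v₂ = 1.6667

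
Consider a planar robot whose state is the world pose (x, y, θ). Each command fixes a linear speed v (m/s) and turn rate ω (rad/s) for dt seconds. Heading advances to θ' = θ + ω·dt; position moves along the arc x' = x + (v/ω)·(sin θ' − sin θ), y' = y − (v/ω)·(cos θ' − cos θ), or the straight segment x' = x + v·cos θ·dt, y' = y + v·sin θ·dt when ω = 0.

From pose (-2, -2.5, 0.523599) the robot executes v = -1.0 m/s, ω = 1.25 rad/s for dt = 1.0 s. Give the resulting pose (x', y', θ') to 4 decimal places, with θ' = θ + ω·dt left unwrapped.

(-2.3836, -3.3540, 1.7736)

θ' = 0.5236 + 1.25·1.0 = 1.7736
R = v/ω = -1.0/1.25 = -0.8000
x' = -2 + -0.8000·(sin 1.7736 − sin 0.5236) = -2.3836
y' = -2.5 − -0.8000·(cos 1.7736 − cos 0.5236) = -3.3540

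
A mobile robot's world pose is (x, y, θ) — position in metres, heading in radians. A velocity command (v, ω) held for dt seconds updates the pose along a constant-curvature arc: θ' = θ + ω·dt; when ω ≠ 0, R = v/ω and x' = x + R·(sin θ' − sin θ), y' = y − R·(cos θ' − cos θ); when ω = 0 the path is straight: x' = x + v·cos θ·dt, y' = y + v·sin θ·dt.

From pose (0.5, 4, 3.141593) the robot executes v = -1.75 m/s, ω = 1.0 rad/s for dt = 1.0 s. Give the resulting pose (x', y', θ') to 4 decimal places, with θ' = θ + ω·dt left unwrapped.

(1.9726, 4.8045, 4.1416)

θ' = 3.1416 + 1.0·1.0 = 4.1416
R = v/ω = -1.75/1.0 = -1.7500
x' = 0.5 + -1.7500·(sin 4.1416 − sin 3.1416) = 1.9726
y' = 4 − -1.7500·(cos 4.1416 − cos 3.1416) = 4.8045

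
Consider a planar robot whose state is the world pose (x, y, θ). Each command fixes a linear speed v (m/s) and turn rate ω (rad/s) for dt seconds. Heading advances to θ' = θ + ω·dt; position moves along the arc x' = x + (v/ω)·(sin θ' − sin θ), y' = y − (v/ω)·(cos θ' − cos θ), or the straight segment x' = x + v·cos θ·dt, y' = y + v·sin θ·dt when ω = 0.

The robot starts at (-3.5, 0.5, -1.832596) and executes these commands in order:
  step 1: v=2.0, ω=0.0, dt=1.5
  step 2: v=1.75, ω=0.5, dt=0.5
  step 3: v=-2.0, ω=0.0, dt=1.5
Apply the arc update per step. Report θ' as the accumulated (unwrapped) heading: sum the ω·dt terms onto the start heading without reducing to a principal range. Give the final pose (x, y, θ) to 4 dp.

(-4.3601, -0.2626, -1.5826)

step 1: θ'=-1.8326 (straight) → pose (-4.2765, -2.3978, -1.8326)
step 2: θ'=-1.5826 (R=3.5000) → pose (-4.3955, -3.2623, -1.5826)
step 3: θ'=-1.5826 (straight) → pose (-4.3601, -0.2626, -1.5826)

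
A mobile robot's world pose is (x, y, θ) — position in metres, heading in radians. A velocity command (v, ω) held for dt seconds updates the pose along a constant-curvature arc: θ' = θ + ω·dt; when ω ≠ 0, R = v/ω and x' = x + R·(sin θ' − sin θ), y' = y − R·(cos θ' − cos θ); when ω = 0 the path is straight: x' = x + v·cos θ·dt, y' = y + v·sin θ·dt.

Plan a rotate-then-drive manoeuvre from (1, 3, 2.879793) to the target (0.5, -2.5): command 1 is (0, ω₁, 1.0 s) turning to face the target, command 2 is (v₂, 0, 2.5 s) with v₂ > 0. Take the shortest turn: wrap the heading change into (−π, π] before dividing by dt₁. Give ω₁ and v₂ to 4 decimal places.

heading to target = atan2(-2.5−3, 0.5−1) = -1.6615
Δθ = wrap(-1.6615 − 2.8798) = 1.7419; ω₁ = Δθ/dt₁ = 1.7419
distance = √((0.5−1)² + (-2.5−3)²) = 5.5227; v₂ = distance/dt₂ = 2.2091

ω₁ = 1.7419, v₂ = 2.2091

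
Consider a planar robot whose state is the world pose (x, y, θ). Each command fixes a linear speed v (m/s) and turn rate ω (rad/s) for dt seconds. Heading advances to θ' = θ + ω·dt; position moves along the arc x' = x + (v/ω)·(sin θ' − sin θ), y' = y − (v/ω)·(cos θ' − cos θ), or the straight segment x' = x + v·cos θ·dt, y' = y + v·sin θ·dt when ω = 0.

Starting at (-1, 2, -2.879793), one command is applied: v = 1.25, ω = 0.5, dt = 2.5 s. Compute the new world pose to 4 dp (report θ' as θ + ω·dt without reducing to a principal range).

(-2.8486, -0.2674, -1.6298)

θ' = -2.8798 + 0.5·2.5 = -1.6298
R = v/ω = 1.25/0.5 = 2.5000
x' = -1 + 2.5000·(sin -1.6298 − sin -2.8798) = -2.8486
y' = 2 − 2.5000·(cos -1.6298 − cos -2.8798) = -0.2674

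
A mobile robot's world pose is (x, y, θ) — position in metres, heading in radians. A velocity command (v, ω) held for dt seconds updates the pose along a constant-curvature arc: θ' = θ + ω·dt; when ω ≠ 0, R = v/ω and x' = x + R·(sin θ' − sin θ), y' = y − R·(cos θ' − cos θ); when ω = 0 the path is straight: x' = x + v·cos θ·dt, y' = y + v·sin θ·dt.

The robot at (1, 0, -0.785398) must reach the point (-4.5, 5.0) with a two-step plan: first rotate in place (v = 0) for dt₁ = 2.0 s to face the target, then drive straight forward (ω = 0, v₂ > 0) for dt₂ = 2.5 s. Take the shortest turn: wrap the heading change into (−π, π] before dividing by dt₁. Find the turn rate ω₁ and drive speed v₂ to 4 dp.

ω₁ = -1.5470, v₂ = 2.9732

heading to target = atan2(5−0, -4.5−1) = 2.4038
Δθ = wrap(2.4038 − -0.7854) = -3.0940; ω₁ = Δθ/dt₁ = -1.5470
distance = √((-4.5−1)² + (5−0)²) = 7.4330; v₂ = distance/dt₂ = 2.9732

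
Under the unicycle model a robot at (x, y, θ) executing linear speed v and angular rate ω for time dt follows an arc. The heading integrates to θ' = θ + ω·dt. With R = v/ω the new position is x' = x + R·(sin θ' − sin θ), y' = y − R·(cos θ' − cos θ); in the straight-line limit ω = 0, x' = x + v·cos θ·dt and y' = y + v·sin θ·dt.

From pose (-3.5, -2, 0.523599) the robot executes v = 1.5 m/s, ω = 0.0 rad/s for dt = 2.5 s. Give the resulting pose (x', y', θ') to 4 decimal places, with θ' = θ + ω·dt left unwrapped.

(-0.2524, -0.1250, 0.5236)

θ' = 0.5236 + 0.0·2.5 = 0.5236
ω = 0 → straight: x' = -3.5 + 1.5·cos(0.5236)·2.5 = -0.2524
y' = -2 + 1.5·sin(0.5236)·2.5 = -0.1250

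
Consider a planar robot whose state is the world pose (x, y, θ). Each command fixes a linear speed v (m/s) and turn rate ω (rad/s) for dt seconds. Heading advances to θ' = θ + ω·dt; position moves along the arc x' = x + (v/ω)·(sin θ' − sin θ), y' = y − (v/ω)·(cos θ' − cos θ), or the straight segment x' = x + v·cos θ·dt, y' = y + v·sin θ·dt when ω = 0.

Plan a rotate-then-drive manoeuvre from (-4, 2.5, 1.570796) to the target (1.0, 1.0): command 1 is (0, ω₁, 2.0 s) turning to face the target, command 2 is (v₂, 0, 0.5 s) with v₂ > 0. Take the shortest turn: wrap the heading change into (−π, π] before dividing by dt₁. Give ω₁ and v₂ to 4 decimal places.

heading to target = atan2(1−2.5, 1−-4) = -0.2915
Δθ = wrap(-0.2915 − 1.5708) = -1.8623; ω₁ = Δθ/dt₁ = -0.9311
distance = √((1−-4)² + (1−2.5)²) = 5.2202; v₂ = distance/dt₂ = 10.4403

ω₁ = -0.9311, v₂ = 10.4403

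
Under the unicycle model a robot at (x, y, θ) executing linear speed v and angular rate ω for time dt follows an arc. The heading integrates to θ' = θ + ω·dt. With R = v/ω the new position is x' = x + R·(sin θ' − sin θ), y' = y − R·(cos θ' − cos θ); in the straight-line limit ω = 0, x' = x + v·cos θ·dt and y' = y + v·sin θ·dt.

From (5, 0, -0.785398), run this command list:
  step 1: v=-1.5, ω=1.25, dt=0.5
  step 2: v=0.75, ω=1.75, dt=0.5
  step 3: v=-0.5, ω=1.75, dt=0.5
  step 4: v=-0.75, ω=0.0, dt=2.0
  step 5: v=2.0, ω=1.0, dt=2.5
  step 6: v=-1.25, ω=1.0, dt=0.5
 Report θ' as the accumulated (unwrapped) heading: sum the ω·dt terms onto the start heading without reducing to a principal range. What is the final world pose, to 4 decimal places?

step 1: θ'=-0.1604 (R=-1.2000) → pose (4.3431, 0.3361, -0.1604)
step 2: θ'=0.7146 (R=0.4286) → pose (4.6924, 0.4354, 0.7146)
step 3: θ'=1.5896 (R=-0.2857) → pose (4.5940, 0.2142, 1.5896)
step 4: θ'=1.5896 (straight) → pose (4.6222, -1.2855, 1.5896)
step 5: θ'=4.0896 (R=2.0000) → pose (0.9980, -0.1565, 4.0896)
step 6: θ'=4.5896 (R=-1.2500) → pose (1.2233, 0.4195, 4.5896)

(1.2233, 0.4195, 4.5896)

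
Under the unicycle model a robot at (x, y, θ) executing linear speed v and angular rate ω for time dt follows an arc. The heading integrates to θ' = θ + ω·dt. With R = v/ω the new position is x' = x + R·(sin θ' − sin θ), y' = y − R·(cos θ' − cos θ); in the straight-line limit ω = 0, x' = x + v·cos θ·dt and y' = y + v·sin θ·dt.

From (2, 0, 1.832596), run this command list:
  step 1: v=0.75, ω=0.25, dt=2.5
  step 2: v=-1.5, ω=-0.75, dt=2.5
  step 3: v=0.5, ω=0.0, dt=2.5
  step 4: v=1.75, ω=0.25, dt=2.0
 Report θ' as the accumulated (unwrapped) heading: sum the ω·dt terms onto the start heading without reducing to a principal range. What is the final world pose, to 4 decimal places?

(4.2092, 1.5783, 1.0826)

step 1: θ'=2.4576 (R=3.0000) → pose (0.9979, 1.5487, 2.4576)
step 2: θ'=0.5826 (R=2.0000) → pose (0.8345, -1.6715, 0.5826)
step 3: θ'=0.5826 (straight) → pose (1.8783, -0.9837, 0.5826)
step 4: θ'=1.0826 (R=7.0000) → pose (4.2092, 1.5783, 1.0826)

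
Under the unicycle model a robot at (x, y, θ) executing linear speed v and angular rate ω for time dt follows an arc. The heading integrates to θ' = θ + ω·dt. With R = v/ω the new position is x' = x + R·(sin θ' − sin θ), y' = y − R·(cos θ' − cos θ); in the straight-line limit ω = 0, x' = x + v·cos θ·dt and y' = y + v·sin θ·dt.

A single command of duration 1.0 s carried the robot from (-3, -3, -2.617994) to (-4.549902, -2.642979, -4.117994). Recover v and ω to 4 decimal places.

Δθ = -4.117994 − -2.617994 = -1.500000
ω = Δθ/dt = -1.500000/1.0 = -1.5000
R = Δx/(sin θ' − sin θ) = -1.1667
v = R·ω = -1.1667·-1.5000 = 1.7500

v = 1.7500, ω = -1.5000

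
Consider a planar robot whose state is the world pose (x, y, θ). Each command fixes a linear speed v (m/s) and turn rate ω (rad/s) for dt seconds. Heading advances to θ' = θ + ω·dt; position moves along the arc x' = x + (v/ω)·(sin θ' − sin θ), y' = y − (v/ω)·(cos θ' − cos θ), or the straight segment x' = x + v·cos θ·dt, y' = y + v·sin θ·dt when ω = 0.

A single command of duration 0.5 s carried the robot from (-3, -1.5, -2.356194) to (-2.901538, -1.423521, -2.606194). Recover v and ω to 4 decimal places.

Δθ = -2.606194 − -2.356194 = -0.250000
ω = Δθ/dt = -0.250000/0.5 = -0.5000
R = Δx/(sin θ' − sin θ) = 0.5000
v = R·ω = 0.5000·-0.5000 = -0.2500

v = -0.2500, ω = -0.5000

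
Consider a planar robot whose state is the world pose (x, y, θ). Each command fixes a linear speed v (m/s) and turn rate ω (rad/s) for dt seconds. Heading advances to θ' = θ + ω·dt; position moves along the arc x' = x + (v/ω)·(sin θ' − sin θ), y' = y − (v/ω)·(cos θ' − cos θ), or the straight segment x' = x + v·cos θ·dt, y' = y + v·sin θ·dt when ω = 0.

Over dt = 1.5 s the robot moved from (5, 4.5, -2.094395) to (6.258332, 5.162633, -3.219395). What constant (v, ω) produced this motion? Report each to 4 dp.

Δθ = -3.219395 − -2.094395 = -1.125000
ω = Δθ/dt = -1.125000/1.5 = -0.7500
R = Δx/(sin θ' − sin θ) = 1.3333
v = R·ω = 1.3333·-0.7500 = -1.0000

v = -1.0000, ω = -0.7500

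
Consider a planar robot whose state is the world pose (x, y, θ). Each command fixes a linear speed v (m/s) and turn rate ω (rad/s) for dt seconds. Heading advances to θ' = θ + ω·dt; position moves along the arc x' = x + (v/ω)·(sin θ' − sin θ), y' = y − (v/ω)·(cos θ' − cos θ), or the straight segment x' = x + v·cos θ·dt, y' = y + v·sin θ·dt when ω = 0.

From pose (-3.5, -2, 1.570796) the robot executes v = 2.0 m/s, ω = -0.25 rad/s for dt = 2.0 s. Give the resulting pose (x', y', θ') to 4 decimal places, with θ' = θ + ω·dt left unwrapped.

(-2.5207, 1.8354, 1.0708)

θ' = 1.5708 + -0.25·2.0 = 1.0708
R = v/ω = 2.0/-0.25 = -8.0000
x' = -3.5 + -8.0000·(sin 1.0708 − sin 1.5708) = -2.5207
y' = -2 − -8.0000·(cos 1.0708 − cos 1.5708) = 1.8354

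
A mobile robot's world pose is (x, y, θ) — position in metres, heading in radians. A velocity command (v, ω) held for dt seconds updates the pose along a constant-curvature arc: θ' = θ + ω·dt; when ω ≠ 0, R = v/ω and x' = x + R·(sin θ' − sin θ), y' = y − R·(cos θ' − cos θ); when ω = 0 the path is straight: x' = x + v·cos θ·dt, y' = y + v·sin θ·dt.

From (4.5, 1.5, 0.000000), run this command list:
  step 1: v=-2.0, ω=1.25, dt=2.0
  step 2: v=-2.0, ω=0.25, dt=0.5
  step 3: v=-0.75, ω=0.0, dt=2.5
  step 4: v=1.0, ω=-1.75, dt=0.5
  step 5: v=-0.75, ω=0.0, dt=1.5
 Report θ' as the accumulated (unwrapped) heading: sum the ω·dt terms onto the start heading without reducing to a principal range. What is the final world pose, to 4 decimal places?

step 1: θ'=2.5000 (R=-1.6000) → pose (3.5424, -1.3818, 2.5000)
step 2: θ'=2.6250 (R=-8.0000) → pose (4.3789, -1.9287, 2.6250)
step 3: θ'=2.6250 (straight) → pose (6.0092, -2.8548, 2.6250)
step 4: θ'=1.7500 (R=-0.5714) → pose (5.7291, -2.4598, 1.7500)
step 5: θ'=1.7500 (straight) → pose (5.9297, -3.5668, 1.7500)

(5.9297, -3.5668, 1.7500)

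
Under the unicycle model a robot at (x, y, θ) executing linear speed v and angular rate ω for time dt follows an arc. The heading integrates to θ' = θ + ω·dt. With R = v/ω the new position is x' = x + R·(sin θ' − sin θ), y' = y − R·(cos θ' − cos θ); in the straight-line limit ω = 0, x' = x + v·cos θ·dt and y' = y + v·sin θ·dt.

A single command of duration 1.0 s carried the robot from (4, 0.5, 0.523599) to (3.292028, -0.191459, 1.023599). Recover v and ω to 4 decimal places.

Δθ = 1.023599 − 0.523599 = 0.500000
ω = Δθ/dt = 0.500000/1.0 = 0.5000
R = Δx/(sin θ' − sin θ) = -2.0000
v = R·ω = -2.0000·0.5000 = -1.0000

v = -1.0000, ω = 0.5000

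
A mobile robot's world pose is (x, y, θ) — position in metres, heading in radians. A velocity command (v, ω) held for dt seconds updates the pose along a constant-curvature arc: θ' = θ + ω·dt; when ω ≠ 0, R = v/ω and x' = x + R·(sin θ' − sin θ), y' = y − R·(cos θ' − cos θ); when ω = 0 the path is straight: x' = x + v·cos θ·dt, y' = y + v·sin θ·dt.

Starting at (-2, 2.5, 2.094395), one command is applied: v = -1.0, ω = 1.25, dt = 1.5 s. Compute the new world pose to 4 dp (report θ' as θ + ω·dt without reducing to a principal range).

θ' = 2.0944 + 1.25·1.5 = 3.9694
R = v/ω = -1.0/1.25 = -0.8000
x' = -2 + -0.8000·(sin 3.9694 − sin 2.0944) = -0.7180
y' = 2.5 − -0.8000·(cos 3.9694 − cos 2.0944) = 2.3588

(-0.7180, 2.3588, 3.9694)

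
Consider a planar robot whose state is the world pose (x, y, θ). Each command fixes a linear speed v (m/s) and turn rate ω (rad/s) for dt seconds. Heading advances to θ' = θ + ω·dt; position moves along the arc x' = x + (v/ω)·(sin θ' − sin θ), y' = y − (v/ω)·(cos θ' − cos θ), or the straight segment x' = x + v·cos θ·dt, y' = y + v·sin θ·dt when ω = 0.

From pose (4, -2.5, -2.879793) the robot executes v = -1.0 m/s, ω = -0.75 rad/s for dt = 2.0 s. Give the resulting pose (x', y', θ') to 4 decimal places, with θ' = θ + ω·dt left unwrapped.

θ' = -2.8798 + -0.75·2.0 = -4.3798
R = v/ω = -1.0/-0.75 = 1.3333
x' = 4 + 1.3333·(sin -4.3798 − sin -2.8798) = 5.6054
y' = -2.5 − 1.3333·(cos -4.3798 − cos -2.8798) = -3.3526

(5.6054, -3.3526, -4.3798)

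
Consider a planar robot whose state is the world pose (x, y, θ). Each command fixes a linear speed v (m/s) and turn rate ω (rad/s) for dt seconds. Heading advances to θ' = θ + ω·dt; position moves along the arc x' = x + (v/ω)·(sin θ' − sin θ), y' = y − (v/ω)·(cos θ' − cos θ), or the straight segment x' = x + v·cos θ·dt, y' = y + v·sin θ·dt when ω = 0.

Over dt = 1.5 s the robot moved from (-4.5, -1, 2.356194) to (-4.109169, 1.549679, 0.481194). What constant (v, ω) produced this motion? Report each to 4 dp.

v = 2.0000, ω = -1.2500

Δθ = 0.481194 − 2.356194 = -1.875000
ω = Δθ/dt = -1.875000/1.5 = -1.2500
R = −Δy/(cos θ' − cos θ) = -1.6000
v = R·ω = -1.6000·-1.2500 = 2.0000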